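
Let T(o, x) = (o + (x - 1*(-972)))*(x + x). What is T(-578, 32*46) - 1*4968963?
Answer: 524541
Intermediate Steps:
T(o, x) = 2*x*(972 + o + x) (T(o, x) = (o + (x + 972))*(2*x) = (o + (972 + x))*(2*x) = (972 + o + x)*(2*x) = 2*x*(972 + o + x))
T(-578, 32*46) - 1*4968963 = 2*(32*46)*(972 - 578 + 32*46) - 1*4968963 = 2*1472*(972 - 578 + 1472) - 4968963 = 2*1472*1866 - 4968963 = 5493504 - 4968963 = 524541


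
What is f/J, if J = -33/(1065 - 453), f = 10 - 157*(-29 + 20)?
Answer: -290292/11 ≈ -26390.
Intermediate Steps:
f = 1423 (f = 10 - 157*(-9) = 10 + 1413 = 1423)
J = -11/204 (J = -33/612 = -33*1/612 = -11/204 ≈ -0.053922)
f/J = 1423/(-11/204) = 1423*(-204/11) = -290292/11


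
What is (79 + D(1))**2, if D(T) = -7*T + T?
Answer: 5329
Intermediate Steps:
D(T) = -6*T
(79 + D(1))**2 = (79 - 6*1)**2 = (79 - 6)**2 = 73**2 = 5329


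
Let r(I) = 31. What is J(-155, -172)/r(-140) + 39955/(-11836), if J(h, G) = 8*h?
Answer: -513395/11836 ≈ -43.376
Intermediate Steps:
J(-155, -172)/r(-140) + 39955/(-11836) = (8*(-155))/31 + 39955/(-11836) = -1240*1/31 + 39955*(-1/11836) = -40 - 39955/11836 = -513395/11836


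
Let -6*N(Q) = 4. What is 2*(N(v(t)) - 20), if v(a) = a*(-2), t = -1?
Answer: -124/3 ≈ -41.333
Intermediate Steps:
v(a) = -2*a
N(Q) = -2/3 (N(Q) = -1/6*4 = -2/3)
2*(N(v(t)) - 20) = 2*(-2/3 - 20) = 2*(-62/3) = -124/3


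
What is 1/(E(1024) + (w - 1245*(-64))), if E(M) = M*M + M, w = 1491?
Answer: 1/1130771 ≈ 8.8435e-7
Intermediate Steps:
E(M) = M + M² (E(M) = M² + M = M + M²)
1/(E(1024) + (w - 1245*(-64))) = 1/(1024*(1 + 1024) + (1491 - 1245*(-64))) = 1/(1024*1025 + (1491 + 79680)) = 1/(1049600 + 81171) = 1/1130771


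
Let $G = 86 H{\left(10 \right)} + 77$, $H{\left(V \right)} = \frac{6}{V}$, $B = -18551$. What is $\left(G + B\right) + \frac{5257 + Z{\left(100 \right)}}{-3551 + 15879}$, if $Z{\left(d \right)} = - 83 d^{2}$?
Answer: $- \frac{1139680451}{61640} \approx -18489.0$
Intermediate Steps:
$G = \frac{643}{5}$ ($G = 86 \cdot \frac{6}{10} + 77 = 86 \cdot 6 \cdot \frac{1}{10} + 77 = 86 \cdot \frac{3}{5} + 77 = \frac{258}{5} + 77 = \frac{643}{5} \approx 128.6$)
$\left(G + B\right) + \frac{5257 + Z{\left(100 \right)}}{-3551 + 15879} = \left(\frac{643}{5} - 18551\right) + \frac{5257 - 83 \cdot 100^{2}}{-3551 + 15879} = - \frac{92112}{5} + \frac{5257 - 830000}{12328} = - \frac{92112}{5} + \left(5257 - 830000\right) \frac{1}{12328} = - \frac{92112}{5} - \frac{824743}{12328} = - \frac{1139680451}{61640}$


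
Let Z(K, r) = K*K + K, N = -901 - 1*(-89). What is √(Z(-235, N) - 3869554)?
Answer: 2*I*√953641 ≈ 1953.1*I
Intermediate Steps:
N = -812 (N = -901 + 89 = -812)
Z(K, r) = K + K² (Z(K, r) = K² + K = K + K²)
√(Z(-235, N) - 3869554) = √(-235*(1 - 235) - 3869554) = √(-235*(-234) - 3869554) = √(54990 - 3869554) = √(-3814564) = 2*I*√953641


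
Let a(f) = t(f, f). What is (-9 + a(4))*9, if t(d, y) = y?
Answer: -45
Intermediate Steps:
a(f) = f
(-9 + a(4))*9 = (-9 + 4)*9 = -5*9 = -45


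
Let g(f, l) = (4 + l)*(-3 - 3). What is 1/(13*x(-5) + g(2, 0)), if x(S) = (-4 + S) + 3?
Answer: -1/102 ≈ -0.0098039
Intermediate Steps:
g(f, l) = -24 - 6*l (g(f, l) = (4 + l)*(-6) = -24 - 6*l)
x(S) = -1 + S
1/(13*x(-5) + g(2, 0)) = 1/(13*(-1 - 5) + (-24 - 6*0)) = 1/(13*(-6) + (-24 + 0)) = 1/(-78 - 24) = 1/(-102) = -1/102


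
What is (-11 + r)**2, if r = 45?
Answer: 1156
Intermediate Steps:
(-11 + r)**2 = (-11 + 45)**2 = 34**2 = 1156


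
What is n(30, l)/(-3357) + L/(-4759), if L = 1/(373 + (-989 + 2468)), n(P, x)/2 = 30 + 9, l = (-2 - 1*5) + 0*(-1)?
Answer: -229156487/9862494492 ≈ -0.023235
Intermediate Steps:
l = -7 (l = (-2 - 5) + 0 = -7 + 0 = -7)
n(P, x) = 78 (n(P, x) = 2*(30 + 9) = 2*39 = 78)
L = 1/1852 (L = 1/(373 + 1479) = 1/1852 ≈ 0.00053996)
n(30, l)/(-3357) + L/(-4759) = 78/(-3357) + (1/1852)/(-4759) = 78*(-1/3357) + (1/1852)*(-1/4759) = -26/1119 - 1/8813668 = -229156487/9862494492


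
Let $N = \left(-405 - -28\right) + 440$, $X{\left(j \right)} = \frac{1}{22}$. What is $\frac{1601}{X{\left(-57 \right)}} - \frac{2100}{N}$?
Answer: $\frac{105566}{3} \approx 35189.0$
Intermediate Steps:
$X{\left(j \right)} = \frac{1}{22}$
$N = 63$ ($N = \left(-405 + 28\right) + 440 = -377 + 440 = 63$)
$\frac{1601}{X{\left(-57 \right)}} - \frac{2100}{N} = 1601 \frac{1}{\frac{1}{22}} - \frac{2100}{63} = 1601 \cdot 22 - \frac{100}{3} = 35222 - \frac{100}{3} = \frac{105566}{3}$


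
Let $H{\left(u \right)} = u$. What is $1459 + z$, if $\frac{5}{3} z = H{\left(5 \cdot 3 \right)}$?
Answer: $1468$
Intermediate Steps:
$z = 9$ ($z = \frac{3 \cdot 5 \cdot 3}{5} = \frac{3}{5} \cdot 15 = 9$)
$1459 + z = 1459 + 9 = 1468$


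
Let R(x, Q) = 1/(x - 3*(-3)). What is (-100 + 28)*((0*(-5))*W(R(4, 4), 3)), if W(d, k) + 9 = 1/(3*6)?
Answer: 0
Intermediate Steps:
R(x, Q) = 1/(9 + x) (R(x, Q) = 1/(x + 9) = 1/(9 + x))
W(d, k) = -161/18 (W(d, k) = -9 + 1/(3*6) = -9 + 1/18 = -161/18)
(-100 + 28)*((0*(-5))*W(R(4, 4), 3)) = (-100 + 28)*((0*(-5))*(-161/18)) = -0*(-161)/18 = -72*0 = 0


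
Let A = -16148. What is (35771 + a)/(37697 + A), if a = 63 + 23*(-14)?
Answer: 35512/21549 ≈ 1.6480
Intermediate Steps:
a = -259 (a = 63 - 322 = -259)
(35771 + a)/(37697 + A) = (35771 - 259)/(37697 - 16148) = 35512/21549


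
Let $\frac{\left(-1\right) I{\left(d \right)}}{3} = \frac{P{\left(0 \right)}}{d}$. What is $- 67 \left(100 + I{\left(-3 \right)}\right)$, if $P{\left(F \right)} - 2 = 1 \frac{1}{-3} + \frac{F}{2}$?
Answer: $- \frac{20435}{3} \approx -6811.7$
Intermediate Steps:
$P{\left(F \right)} = \frac{5}{3} + \frac{F}{2}$ ($P{\left(F \right)} = 2 + \left(1 \frac{1}{-3} + \frac{F}{2}\right) = 2 + \left(1 \left(- \frac{1}{3}\right) + F \frac{1}{2}\right) = 2 + \left(- \frac{1}{3} + \frac{F}{2}\right) = \frac{5}{3} + \frac{F}{2}$)
$I{\left(d \right)} = - \frac{5}{d}$ ($I{\left(d \right)} = - 3 \frac{\frac{5}{3} + \frac{1}{2} \cdot 0}{d} = - 3 \frac{\frac{5}{3} + 0}{d} = - 3 \frac{5}{3 d} = - \frac{5}{d}$)
$- 67 \left(100 + I{\left(-3 \right)}\right) = - 67 \left(100 - \frac{5}{-3}\right) = - 67 \left(100 - - \frac{5}{3}\right) = - 67 \left(100 + \frac{5}{3}\right) = \left(-67\right) \frac{305}{3} = - \frac{20435}{3}$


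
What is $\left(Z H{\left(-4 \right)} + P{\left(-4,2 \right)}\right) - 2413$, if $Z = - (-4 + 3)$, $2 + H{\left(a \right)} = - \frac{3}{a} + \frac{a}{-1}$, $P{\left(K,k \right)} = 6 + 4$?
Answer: $- \frac{9601}{4} \approx -2400.3$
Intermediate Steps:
$P{\left(K,k \right)} = 10$
$H{\left(a \right)} = -2 - a - \frac{3}{a}$ ($H{\left(a \right)} = -2 + \left(- \frac{3}{a} + \frac{a}{-1}\right) = -2 + \left(- \frac{3}{a} + a \left(-1\right)\right) = -2 - \left(a + \frac{3}{a}\right) = -2 - a - \frac{3}{a}$)
$Z = 1$ ($Z = \left(-1\right) \left(-1\right) = 1$)
$\left(Z H{\left(-4 \right)} + P{\left(-4,2 \right)}\right) - 2413 = \left(1 \left(-2 - -4 - \frac{3}{-4}\right) + 10\right) - 2413 = \left(1 \left(-2 + 4 - - \frac{3}{4}\right) + 10\right) - 2413 = \left(1 \left(-2 + 4 + \frac{3}{4}\right) + 10\right) - 2413 = \left(1 \cdot \frac{11}{4} + 10\right) - 2413 = \left(\frac{11}{4} + 10\right) - 2413 = \frac{51}{4} - 2413 = - \frac{9601}{4}$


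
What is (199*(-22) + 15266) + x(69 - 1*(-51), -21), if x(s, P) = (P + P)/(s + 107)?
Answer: 2471534/227 ≈ 10888.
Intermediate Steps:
x(s, P) = 2*P/(107 + s) (x(s, P) = (2*P)/(107 + s) = 2*P/(107 + s))
(199*(-22) + 15266) + x(69 - 1*(-51), -21) = (199*(-22) + 15266) + 2*(-21)/(107 + (69 - 1*(-51))) = (-4378 + 15266) + 2*(-21)/(107 + (69 + 51)) = 10888 + 2*(-21)/(107 + 120) = 10888 + 2*(-21)/227 = 10888 + 2*(-21)*(1/227) = 10888 - 42/227 = 2471534/227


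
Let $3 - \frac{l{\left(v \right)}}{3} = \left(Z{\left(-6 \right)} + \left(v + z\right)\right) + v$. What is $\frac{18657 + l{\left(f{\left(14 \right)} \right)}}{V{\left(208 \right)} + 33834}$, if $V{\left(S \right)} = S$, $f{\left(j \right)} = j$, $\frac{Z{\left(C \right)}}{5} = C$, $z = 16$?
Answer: $\frac{9312}{17021} \approx 0.54709$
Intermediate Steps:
$Z{\left(C \right)} = 5 C$
$l{\left(v \right)} = 51 - 6 v$ ($l{\left(v \right)} = 9 - 3 \left(\left(5 \left(-6\right) + \left(v + 16\right)\right) + v\right) = 9 - 3 \left(\left(-30 + \left(16 + v\right)\right) + v\right) = 9 - 3 \left(\left(-14 + v\right) + v\right) = 9 - 3 \left(-14 + 2 v\right) = 9 - \left(-42 + 6 v\right) = 51 - 6 v$)
$\frac{18657 + l{\left(f{\left(14 \right)} \right)}}{V{\left(208 \right)} + 33834} = \frac{18657 + \left(51 - 84\right)}{208 + 33834} = \frac{18657 + \left(51 - 84\right)}{34042} = \left(18657 - 33\right) \frac{1}{34042} = 18624 \cdot \frac{1}{34042} = \frac{9312}{17021}$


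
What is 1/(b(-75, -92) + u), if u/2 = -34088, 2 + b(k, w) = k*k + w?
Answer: -1/62645 ≈ -1.5963e-5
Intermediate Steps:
b(k, w) = -2 + w + k**2 (b(k, w) = -2 + (k*k + w) = -2 + (k**2 + w) = -2 + (w + k**2) = -2 + w + k**2)
u = -68176 (u = 2*(-34088) = -68176)
1/(b(-75, -92) + u) = 1/((-2 - 92 + (-75)**2) - 68176) = 1/((-2 - 92 + 5625) - 68176) = 1/(5531 - 68176) = 1/(-62645) = -1/62645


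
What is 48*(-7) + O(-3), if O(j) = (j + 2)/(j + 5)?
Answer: -673/2 ≈ -336.50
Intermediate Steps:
O(j) = (2 + j)/(5 + j)
48*(-7) + O(-3) = 48*(-7) + (2 - 3)/(5 - 3) = -336 - 1/2 = -673/2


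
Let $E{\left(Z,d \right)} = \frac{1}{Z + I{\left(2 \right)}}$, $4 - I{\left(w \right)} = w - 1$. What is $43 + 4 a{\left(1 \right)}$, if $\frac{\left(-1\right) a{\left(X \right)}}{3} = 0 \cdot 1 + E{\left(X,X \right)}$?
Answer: $40$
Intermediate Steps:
$I{\left(w \right)} = 5 - w$ ($I{\left(w \right)} = 4 - \left(w - 1\right) = 4 - \left(-1 + w\right) = 5 - w$)
$E{\left(Z,d \right)} = \frac{1}{3 + Z}$ ($E{\left(Z,d \right)} = \frac{1}{Z + \left(5 - 2\right)} = \frac{1}{Z + 3} = \frac{1}{3 + Z}$)
$a{\left(X \right)} = - \frac{3}{3 + X}$ ($a{\left(X \right)} = - 3 \left(0 \cdot 1 + \frac{1}{3 + X}\right) = - 3 \left(0 + \frac{1}{3 + X}\right) = - \frac{3}{3 + X}$)
$43 + 4 a{\left(1 \right)} = 43 + 4 \left(- \frac{3}{3 + 1}\right) = 43 + 4 \left(- \frac{3}{4}\right) = 43 - 3 = 40$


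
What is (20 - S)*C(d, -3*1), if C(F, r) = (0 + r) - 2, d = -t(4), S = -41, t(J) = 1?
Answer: -305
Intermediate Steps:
d = -1 (d = -1*1 = -1)
C(F, r) = -2 + r (C(F, r) = r - 2 = -2 + r)
(20 - S)*C(d, -3*1) = (20 - 1*(-41))*(-2 - 3*1) = (20 + 41)*(-2 - 3) = 61*(-5) = -305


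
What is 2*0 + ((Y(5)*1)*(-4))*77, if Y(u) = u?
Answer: -1540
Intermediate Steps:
2*0 + ((Y(5)*1)*(-4))*77 = 2*0 + ((5*1)*(-4))*77 = 0 + (5*(-4))*77 = 0 - 20*77 = 0 - 1540 = -1540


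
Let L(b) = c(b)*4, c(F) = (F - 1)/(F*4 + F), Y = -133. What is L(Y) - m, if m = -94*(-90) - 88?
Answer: -5566844/665 ≈ -8371.2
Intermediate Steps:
m = 8372 (m = 8460 - 88 = 8372)
c(F) = (-1 + F)/(5*F) (c(F) = (-1 + F)/(4*F + F) = (-1 + F)/((5*F)) = (-1 + F)*(1/(5*F)) = (-1 + F)/(5*F))
L(b) = 4*(-1 + b)/(5*b) (L(b) = ((-1 + b)/(5*b))*4 = 4*(-1 + b)/(5*b))
L(Y) - m = (⅘)*(-1 - 133)/(-133) - 1*8372 = (⅘)*(-1/133)*(-134) - 8372 = 536/665 - 8372 = -5566844/665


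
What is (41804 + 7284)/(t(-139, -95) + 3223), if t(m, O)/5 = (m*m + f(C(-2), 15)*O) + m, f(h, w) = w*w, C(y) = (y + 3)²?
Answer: -24544/3871 ≈ -6.3405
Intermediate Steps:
C(y) = (3 + y)²
f(h, w) = w²
t(m, O) = 5*m + 5*m² + 1125*O (t(m, O) = 5*((m*m + 15²*O) + m) = 5*((m² + 225*O) + m) = 5*(m + m² + 225*O) = 5*m + 5*m² + 1125*O)
(41804 + 7284)/(t(-139, -95) + 3223) = (41804 + 7284)/((5*(-139) + 5*(-139)² + 1125*(-95)) + 3223) = 49088/((-695 + 5*19321 - 106875) + 3223) = 49088/((-695 + 96605 - 106875) + 3223) = 49088/(-10965 + 3223) = 49088/(-7742) = 49088*(-1/7742) = -24544/3871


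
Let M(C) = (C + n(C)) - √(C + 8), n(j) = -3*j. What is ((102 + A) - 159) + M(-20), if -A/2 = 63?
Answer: -143 - 2*I*√3 ≈ -143.0 - 3.4641*I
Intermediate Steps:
A = -126 (A = -2*63 = -126)
M(C) = -√(8 + C) - 2*C (M(C) = (C - 3*C) - √(C + 8) = -2*C - √(8 + C) = -√(8 + C) - 2*C)
((102 + A) - 159) + M(-20) = ((102 - 126) - 159) + (-√(8 - 20) - 2*(-20)) = (-24 - 159) + (-√(-12) + 40) = -183 + (-2*I*√3 + 40) = -183 + (40 - 2*I*√3) = -143 - 2*I*√3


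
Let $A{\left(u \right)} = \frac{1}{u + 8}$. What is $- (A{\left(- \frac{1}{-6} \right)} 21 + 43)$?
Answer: $- \frac{319}{7} \approx -45.571$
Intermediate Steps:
$A{\left(u \right)} = \frac{1}{8 + u}$
$- (A{\left(- \frac{1}{-6} \right)} 21 + 43) = - (\frac{1}{8 - \frac{1}{-6}} \cdot 21 + 43) = - (\frac{1}{8 - - \frac{1}{6}} \cdot 21 + 43) = - (\frac{1}{8 + \frac{1}{6}} \cdot 21 + 43) = - (\frac{1}{\frac{49}{6}} \cdot 21 + 43) = - (\frac{6}{49} \cdot 21 + 43) = - (\frac{18}{7} + 43) = \left(-1\right) \frac{319}{7} = - \frac{319}{7}$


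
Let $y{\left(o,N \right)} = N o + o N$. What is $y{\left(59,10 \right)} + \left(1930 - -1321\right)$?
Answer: $4431$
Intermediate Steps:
$y{\left(o,N \right)} = 2 N o$ ($y{\left(o,N \right)} = N o + N o = 2 N o$)
$y{\left(59,10 \right)} + \left(1930 - -1321\right) = 2 \cdot 10 \cdot 59 + \left(1930 - -1321\right) = 1180 + \left(1930 + 1321\right) = 1180 + 3251 = 4431$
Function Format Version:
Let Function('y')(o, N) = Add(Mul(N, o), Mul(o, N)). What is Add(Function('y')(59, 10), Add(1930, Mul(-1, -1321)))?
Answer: 4431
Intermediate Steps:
Function('y')(o, N) = Mul(2, N, o) (Function('y')(o, N) = Add(Mul(N, o), Mul(N, o)) = Mul(2, N, o))
Add(Function('y')(59, 10), Add(1930, Mul(-1, -1321))) = Add(Mul(2, 10, 59), Add(1930, Mul(-1, -1321))) = Add(1180, Add(1930, 1321)) = Add(1180, 3251) = 4431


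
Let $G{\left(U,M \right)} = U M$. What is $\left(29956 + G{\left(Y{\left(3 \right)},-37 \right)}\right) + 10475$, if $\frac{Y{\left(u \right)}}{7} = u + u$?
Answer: $38877$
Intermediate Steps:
$Y{\left(u \right)} = 14 u$ ($Y{\left(u \right)} = 7 \left(u + u\right) = 7 \cdot 2 u = 14 u$)
$G{\left(U,M \right)} = M U$
$\left(29956 + G{\left(Y{\left(3 \right)},-37 \right)}\right) + 10475 = \left(29956 - 37 \cdot 14 \cdot 3\right) + 10475 = \left(29956 - 1554\right) + 10475 = 28402 + 10475 = 38877$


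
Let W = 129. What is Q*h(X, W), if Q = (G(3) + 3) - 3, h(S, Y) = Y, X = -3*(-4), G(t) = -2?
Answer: -258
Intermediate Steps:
X = 12
Q = -2 (Q = (-2 + 3) - 3 = 1 - 3 = -2)
Q*h(X, W) = -2*129 = -258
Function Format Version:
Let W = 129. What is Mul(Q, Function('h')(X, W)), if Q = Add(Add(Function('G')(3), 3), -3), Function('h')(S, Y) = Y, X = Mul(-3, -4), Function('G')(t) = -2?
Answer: -258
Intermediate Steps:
X = 12
Q = -2 (Q = Add(Add(-2, 3), -3) = Add(1, -3) = -2)
Mul(Q, Function('h')(X, W)) = Mul(-2, 129) = -258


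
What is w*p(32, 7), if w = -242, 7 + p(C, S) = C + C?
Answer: -13794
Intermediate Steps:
p(C, S) = -7 + 2*C (p(C, S) = -7 + (C + C) = -7 + 2*C)
w*p(32, 7) = -242*(-7 + 2*32) = -242*(-7 + 64) = -242*57 = -13794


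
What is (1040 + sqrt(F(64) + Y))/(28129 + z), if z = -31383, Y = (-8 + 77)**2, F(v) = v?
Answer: -520/1627 - 5*sqrt(193)/3254 ≈ -0.34095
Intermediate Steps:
Y = 4761 (Y = 69**2 = 4761)
(1040 + sqrt(F(64) + Y))/(28129 + z) = (1040 + sqrt(64 + 4761))/(28129 - 31383) = (1040 + sqrt(4825))/(-3254) = (1040 + 5*sqrt(193))*(-1/3254) = -520/1627 - 5*sqrt(193)/3254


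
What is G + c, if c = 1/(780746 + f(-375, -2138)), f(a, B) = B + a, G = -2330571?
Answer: -1813727261042/778233 ≈ -2.3306e+6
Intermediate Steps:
c = 1/778233 (c = 1/(780746 + (-2138 - 375)) = 1/(780746 - 2513) = 1/778233 ≈ 1.2850e-6)
G + c = -2330571 + 1/778233 = -1813727261042/778233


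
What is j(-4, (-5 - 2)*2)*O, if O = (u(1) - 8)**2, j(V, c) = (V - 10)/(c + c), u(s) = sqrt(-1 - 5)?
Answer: 29 - 8*I*sqrt(6) ≈ 29.0 - 19.596*I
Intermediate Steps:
u(s) = I*sqrt(6) (u(s) = sqrt(-6) = I*sqrt(6))
j(V, c) = (-10 + V)/(2*c) (j(V, c) = (-10 + V)/((2*c)) = (-10 + V)*(1/(2*c)) = (-10 + V)/(2*c))
O = (-8 + I*sqrt(6))**2 (O = (I*sqrt(6) - 8)**2 = (-8 + I*sqrt(6))**2 ≈ 58.0 - 39.192*I)
j(-4, (-5 - 2)*2)*O = ((-10 - 4)/(2*(((-5 - 2)*2))))*(8 - I*sqrt(6))**2 = ((1/2)*(-14)/(-7*2))*(8 - I*sqrt(6))**2 = ((1/2)*(-14)/(-14))*(8 - I*sqrt(6))**2 = ((1/2)*(-1/14)*(-14))*(8 - I*sqrt(6))**2 = (8 - I*sqrt(6))**2/2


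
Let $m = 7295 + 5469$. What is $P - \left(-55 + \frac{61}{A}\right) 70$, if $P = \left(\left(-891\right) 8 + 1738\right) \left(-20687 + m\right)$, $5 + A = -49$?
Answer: $\frac{1153140275}{27} \approx 4.2709 \cdot 10^{7}$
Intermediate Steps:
$A = -54$ ($A = -5 - 49 = -54$)
$m = 12764$
$P = 42704970$ ($P = \left(\left(-891\right) 8 + 1738\right) \left(-20687 + 12764\right) = \left(-7128 + 1738\right) \left(-7923\right) = \left(-5390\right) \left(-7923\right) = 42704970$)
$P - \left(-55 + \frac{61}{A}\right) 70 = 42704970 - \left(-55 + \frac{61}{-54}\right) 70 = 42704970 - \left(-55 + 61 \left(- \frac{1}{54}\right)\right) 70 = 42704970 - \left(-55 - \frac{61}{54}\right) 70 = 42704970 - \left(- \frac{3031}{54}\right) 70 = 42704970 - - \frac{106085}{27} = 42704970 + \frac{106085}{27} = \frac{1153140275}{27}$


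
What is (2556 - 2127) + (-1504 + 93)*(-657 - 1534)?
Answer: 3091930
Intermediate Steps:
(2556 - 2127) + (-1504 + 93)*(-657 - 1534) = 429 - 1411*(-2191) = 429 + 3091501 = 3091930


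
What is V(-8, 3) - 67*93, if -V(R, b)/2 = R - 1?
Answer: -6213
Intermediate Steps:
V(R, b) = 2 - 2*R (V(R, b) = -2*(R - 1) = -2*(-1 + R) = 2 - 2*R)
V(-8, 3) - 67*93 = (2 - 2*(-8)) - 67*93 = (2 + 16) - 6231 = 18 - 6231 = -6213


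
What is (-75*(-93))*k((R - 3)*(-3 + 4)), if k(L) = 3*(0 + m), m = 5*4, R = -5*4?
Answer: 418500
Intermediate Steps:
R = -20
m = 20
k(L) = 60 (k(L) = 3*(0 + 20) = 3*20 = 60)
(-75*(-93))*k((R - 3)*(-3 + 4)) = -75*(-93)*60 = 6975*60 = 418500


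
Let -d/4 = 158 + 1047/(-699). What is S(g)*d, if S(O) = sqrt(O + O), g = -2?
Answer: -291720*I/233 ≈ -1252.0*I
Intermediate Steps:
S(O) = sqrt(2)*sqrt(O) (S(O) = sqrt(2*O) = sqrt(2)*sqrt(O))
d = -145860/233 (d = -4*(158 + 1047/(-699)) = -4*(158 + 1047*(-1/699)) = -4*(158 - 349/233) = -4*36465/233 = -145860/233 ≈ -626.01)
S(g)*d = (sqrt(2)*sqrt(-2))*(-145860/233) = (sqrt(2)*(I*sqrt(2)))*(-145860/233) = (2*I)*(-145860/233) = -291720*I/233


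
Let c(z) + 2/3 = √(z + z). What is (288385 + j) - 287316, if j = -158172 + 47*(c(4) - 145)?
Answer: -491848/3 + 94*√2 ≈ -1.6382e+5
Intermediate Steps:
c(z) = -⅔ + √2*√z (c(z) = -⅔ + √(z + z) = -⅔ + √(2*z) = -⅔ + √2*√z)
j = -495055/3 + 94*√2 (j = -158172 + 47*((-⅔ + √2*√4) - 145) = -158172 + 47*((-⅔ + √2*2) - 145) = -158172 + 47*((-⅔ + 2*√2) - 145) = -158172 + 47*(-437/3 + 2*√2) = -158172 + (-20539/3 + 94*√2) = -495055/3 + 94*√2 ≈ -1.6489e+5)
(288385 + j) - 287316 = (288385 + (-495055/3 + 94*√2)) - 287316 = (370100/3 + 94*√2) - 287316 = -491848/3 + 94*√2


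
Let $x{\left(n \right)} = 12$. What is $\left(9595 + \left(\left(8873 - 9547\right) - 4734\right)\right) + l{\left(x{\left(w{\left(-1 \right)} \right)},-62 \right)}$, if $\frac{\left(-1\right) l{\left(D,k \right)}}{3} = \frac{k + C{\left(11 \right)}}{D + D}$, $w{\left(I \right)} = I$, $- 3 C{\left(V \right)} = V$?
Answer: $\frac{100685}{24} \approx 4195.2$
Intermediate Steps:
$C{\left(V \right)} = - \frac{V}{3}$
$l{\left(D,k \right)} = - \frac{3 \left(- \frac{11}{3} + k\right)}{2 D}$ ($l{\left(D,k \right)} = - 3 \frac{k - \frac{11}{3}}{D + D} = - 3 \frac{k - \frac{11}{3}}{2 D} = - 3 \left(- \frac{11}{3} + k\right) \frac{1}{2 D} = - 3 \frac{- \frac{11}{3} + k}{2 D} = - \frac{3 \left(- \frac{11}{3} + k\right)}{2 D}$)
$\left(9595 + \left(\left(8873 - 9547\right) - 4734\right)\right) + l{\left(x{\left(w{\left(-1 \right)} \right)},-62 \right)} = \left(9595 + \left(\left(8873 - 9547\right) - 4734\right)\right) + \frac{11 - -186}{2 \cdot 12} = \left(9595 - 5408\right) + \frac{1}{2} \cdot \frac{1}{12} \left(11 + 186\right) = \left(9595 - 5408\right) + \frac{1}{2} \cdot \frac{1}{12} \cdot 197 = 4187 + \frac{197}{24} = \frac{100685}{24}$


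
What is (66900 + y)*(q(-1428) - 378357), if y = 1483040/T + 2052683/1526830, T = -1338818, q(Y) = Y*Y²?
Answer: -15318194553707413143080571/78621057190 ≈ -1.9484e+14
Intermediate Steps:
q(Y) = Y³
y = 18608422519/78621057190 (y = 1483040/(-1338818) + 2052683/1526830 = 1483040*(-1/1338818) + 2052683*(1/1526830) = -57040/51493 + 2052683/1526830 = 18608422519/78621057190 ≈ 0.23669)
(66900 + y)*(q(-1428) - 378357) = (66900 + 18608422519/78621057190)*((-1428)³ - 378357) = 5259767334433519*(-2911954752 - 378357)/78621057190 = (5259767334433519/78621057190)*(-2912333109) = -15318194553707413143080571/78621057190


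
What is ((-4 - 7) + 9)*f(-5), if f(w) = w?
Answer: 10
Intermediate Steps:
((-4 - 7) + 9)*f(-5) = ((-4 - 7) + 9)*(-5) = (-11 + 9)*(-5) = -2*(-5) = 10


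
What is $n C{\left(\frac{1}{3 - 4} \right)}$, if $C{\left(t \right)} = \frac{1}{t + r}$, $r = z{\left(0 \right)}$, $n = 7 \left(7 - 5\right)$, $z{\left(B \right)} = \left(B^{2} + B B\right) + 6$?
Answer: $\frac{14}{5} \approx 2.8$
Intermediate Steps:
$z{\left(B \right)} = 6 + 2 B^{2}$ ($z{\left(B \right)} = \left(B^{2} + B^{2}\right) + 6 = 2 B^{2} + 6 = 6 + 2 B^{2}$)
$n = 14$ ($n = 7 \cdot 2 = 14$)
$r = 6$ ($r = 6 + 2 \cdot 0^{2} = 6 + 2 \cdot 0 = 6 + 0 = 6$)
$C{\left(t \right)} = \frac{1}{6 + t}$ ($C{\left(t \right)} = \frac{1}{t + 6} = \frac{1}{6 + t}$)
$n C{\left(\frac{1}{3 - 4} \right)} = \frac{14}{6 + \frac{1}{3 - 4}} = \frac{14}{6 + \frac{1}{-1}} = \frac{14}{6 - 1} = \frac{14}{5}$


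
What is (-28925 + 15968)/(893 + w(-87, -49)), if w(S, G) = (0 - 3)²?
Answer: -12957/902 ≈ -14.365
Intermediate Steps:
w(S, G) = 9 (w(S, G) = (-3)² = 9)
(-28925 + 15968)/(893 + w(-87, -49)) = (-28925 + 15968)/(893 + 9) = -12957/902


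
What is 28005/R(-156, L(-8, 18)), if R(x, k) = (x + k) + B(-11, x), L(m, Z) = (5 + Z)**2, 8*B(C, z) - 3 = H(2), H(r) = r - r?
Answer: 224040/2987 ≈ 75.005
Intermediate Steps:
H(r) = 0
B(C, z) = 3/8 (B(C, z) = 3/8 + (1/8)*0 = 3/8 + 0 = 3/8)
R(x, k) = 3/8 + k + x (R(x, k) = (x + k) + 3/8 = (k + x) + 3/8 = 3/8 + k + x)
28005/R(-156, L(-8, 18)) = 28005/(3/8 + (5 + 18)**2 - 156) = 28005/(3/8 + 23**2 - 156) = 28005/(3/8 + 529 - 156) = 28005/(2987/8) = 28005*(8/2987) = 224040/2987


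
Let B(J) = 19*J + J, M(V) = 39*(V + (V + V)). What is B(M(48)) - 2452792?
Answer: -2340472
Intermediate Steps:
M(V) = 117*V (M(V) = 39*(V + 2*V) = 39*(3*V) = 117*V)
B(J) = 20*J
B(M(48)) - 2452792 = 20*(117*48) - 2452792 = 20*5616 - 2452792 = 112320 - 2452792 = -2340472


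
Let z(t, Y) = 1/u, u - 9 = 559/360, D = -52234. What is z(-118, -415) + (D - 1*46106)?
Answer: -373593300/3799 ≈ -98340.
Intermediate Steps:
u = 3799/360 (u = 9 + 559/360 = 3799/360 ≈ 10.553)
z(t, Y) = 360/3799 (z(t, Y) = 1/(3799/360) = 360/3799)
z(-118, -415) + (D - 1*46106) = 360/3799 + (-52234 - 1*46106) = 360/3799 + (-52234 - 46106) = 360/3799 - 98340 = -373593300/3799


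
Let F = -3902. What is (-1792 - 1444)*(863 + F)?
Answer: 9834204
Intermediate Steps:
(-1792 - 1444)*(863 + F) = (-1792 - 1444)*(863 - 3902) = -3236*(-3039) = 9834204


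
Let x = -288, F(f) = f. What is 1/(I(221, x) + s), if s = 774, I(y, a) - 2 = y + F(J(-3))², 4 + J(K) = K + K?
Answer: 1/1097 ≈ 0.00091158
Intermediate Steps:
J(K) = -4 + 2*K (J(K) = -4 + (K + K) = -4 + 2*K)
I(y, a) = 102 + y (I(y, a) = 2 + (y + (-4 + 2*(-3))²) = 2 + (y + (-4 - 6)²) = 2 + (y + (-10)²) = 2 + (y + 100) = 2 + (100 + y) = 102 + y)
1/(I(221, x) + s) = 1/((102 + 221) + 774) = 1/(323 + 774) = 1/1097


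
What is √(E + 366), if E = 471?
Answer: 3*√93 ≈ 28.931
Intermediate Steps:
√(E + 366) = √(471 + 366) = √837 = 3*√93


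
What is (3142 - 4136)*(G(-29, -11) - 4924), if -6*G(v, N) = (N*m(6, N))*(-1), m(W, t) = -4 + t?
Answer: 4867121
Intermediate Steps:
G(v, N) = N*(-4 + N)/6 (G(v, N) = -N*(-4 + N)*(-1)/6 = -(-1)*N*(-4 + N)/6 = N*(-4 + N)/6)
(3142 - 4136)*(G(-29, -11) - 4924) = (3142 - 4136)*((⅙)*(-11)*(-4 - 11) - 4924) = -994*((⅙)*(-11)*(-15) - 4924) = -994*(55/2 - 4924) = -994*(-9793/2) = 4867121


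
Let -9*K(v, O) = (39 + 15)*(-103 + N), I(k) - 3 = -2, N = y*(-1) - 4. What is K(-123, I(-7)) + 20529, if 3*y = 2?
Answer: 21175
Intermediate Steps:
y = ⅔ (y = (⅓)*2 = ⅔ ≈ 0.66667)
N = -14/3 (N = (⅔)*(-1) - 4 = -⅔ - 4 = -14/3 ≈ -4.6667)
I(k) = 1 (I(k) = 3 - 2 = 1)
K(v, O) = 646 (K(v, O) = -(39 + 15)*(-103 - 14/3)/9 = -6*(-323)/3 = -⅑*(-5814) = 646)
K(-123, I(-7)) + 20529 = 646 + 20529 = 21175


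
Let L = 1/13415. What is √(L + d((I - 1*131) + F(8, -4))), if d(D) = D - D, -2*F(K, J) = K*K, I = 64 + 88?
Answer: √13415/13415 ≈ 0.0086339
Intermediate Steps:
I = 152
F(K, J) = -K²/2 (F(K, J) = -K*K/2 = -K²/2)
L = 1/13415 ≈ 7.4543e-5
d(D) = 0
√(L + d((I - 1*131) + F(8, -4))) = √(1/13415 + 0) = √(1/13415) = √13415/13415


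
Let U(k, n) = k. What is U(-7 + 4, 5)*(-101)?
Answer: 303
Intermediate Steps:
U(-7 + 4, 5)*(-101) = (-7 + 4)*(-101) = -3*(-101) = 303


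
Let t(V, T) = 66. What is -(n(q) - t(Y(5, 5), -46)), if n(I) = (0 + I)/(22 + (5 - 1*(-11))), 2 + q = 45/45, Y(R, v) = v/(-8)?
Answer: 2509/38 ≈ 66.026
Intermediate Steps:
Y(R, v) = -v/8 (Y(R, v) = v*(-⅛) = -v/8)
q = -1 (q = -2 + 45/45 = -2 + 45*(1/45) = -2 + 1 = -1)
n(I) = I/38 (n(I) = I/(22 + (5 + 11)) = I/(22 + 16) = I/38)
-(n(q) - t(Y(5, 5), -46)) = -((1/38)*(-1) - 1*66) = -(-1/38 - 66) = -1*(-2509/38) = 2509/38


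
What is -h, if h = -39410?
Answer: 39410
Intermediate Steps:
-h = -1*(-39410) = 39410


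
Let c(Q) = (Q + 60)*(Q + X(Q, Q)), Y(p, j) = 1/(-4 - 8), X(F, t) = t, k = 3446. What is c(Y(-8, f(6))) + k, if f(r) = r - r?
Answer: 247393/72 ≈ 3436.0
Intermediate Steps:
f(r) = 0
Y(p, j) = -1/12 (Y(p, j) = 1/(-12) = -1/12)
c(Q) = 2*Q*(60 + Q) (c(Q) = (Q + 60)*(Q + Q) = (60 + Q)*(2*Q) = 2*Q*(60 + Q))
c(Y(-8, f(6))) + k = 2*(-1/12)*(60 - 1/12) + 3446 = 2*(-1/12)*(719/12) + 3446 = -719/72 + 3446 = 247393/72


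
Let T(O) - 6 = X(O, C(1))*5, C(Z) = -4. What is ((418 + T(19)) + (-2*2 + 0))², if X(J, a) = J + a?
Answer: 245025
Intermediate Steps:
T(O) = -14 + 5*O (T(O) = 6 + (O - 4)*5 = 6 + (-4 + O)*5 = 6 + (-20 + 5*O) = -14 + 5*O)
((418 + T(19)) + (-2*2 + 0))² = ((418 + (-14 + 5*19)) + (-2*2 + 0))² = ((418 + (-14 + 95)) + (-4 + 0))² = ((418 + 81) - 4)² = (499 - 4)² = 495² = 245025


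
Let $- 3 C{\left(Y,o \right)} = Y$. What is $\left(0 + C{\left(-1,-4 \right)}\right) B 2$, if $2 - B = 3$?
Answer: $- \frac{2}{3} \approx -0.66667$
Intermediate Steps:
$B = -1$ ($B = 2 - 3 = -1$)
$C{\left(Y,o \right)} = - \frac{Y}{3}$
$\left(0 + C{\left(-1,-4 \right)}\right) B 2 = \left(0 - - \frac{1}{3}\right) \left(\left(-1\right) 2\right) = \left(0 + \frac{1}{3}\right) \left(-2\right) = \frac{1}{3} \left(-2\right) = - \frac{2}{3}$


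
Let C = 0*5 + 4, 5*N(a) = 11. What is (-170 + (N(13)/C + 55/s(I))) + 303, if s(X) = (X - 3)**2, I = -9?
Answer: 96431/720 ≈ 133.93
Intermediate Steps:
N(a) = 11/5 (N(a) = (1/5)*11 = 11/5)
s(X) = (-3 + X)**2
C = 4 (C = 0 + 4 = 4)
(-170 + (N(13)/C + 55/s(I))) + 303 = (-170 + ((11/5)/4 + 55/((-3 - 9)**2))) + 303 = (-170 + ((11/5)*(1/4) + 55/((-12)**2))) + 303 = (-170 + (11/20 + 55/144)) + 303 = (-170 + 671/720) + 303 = -121729/720 + 303 = 96431/720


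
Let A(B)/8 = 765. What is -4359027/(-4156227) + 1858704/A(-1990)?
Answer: 35888300903/117759765 ≈ 304.76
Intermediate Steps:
A(B) = 6120 (A(B) = 8*765 = 6120)
-4359027/(-4156227) + 1858704/A(-1990) = -4359027/(-4156227) + 1858704/6120 = -4359027*(-1/4156227) + 1858704*(1/6120) = 1453009/1385409 + 77446/255 = 35888300903/117759765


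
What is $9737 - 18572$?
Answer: $-8835$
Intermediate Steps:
$9737 - 18572 = -8835$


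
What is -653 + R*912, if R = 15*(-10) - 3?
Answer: -140189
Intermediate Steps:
R = -153 (R = -150 - 3 = -153)
-653 + R*912 = -653 - 153*912 = -653 - 139536 = -140189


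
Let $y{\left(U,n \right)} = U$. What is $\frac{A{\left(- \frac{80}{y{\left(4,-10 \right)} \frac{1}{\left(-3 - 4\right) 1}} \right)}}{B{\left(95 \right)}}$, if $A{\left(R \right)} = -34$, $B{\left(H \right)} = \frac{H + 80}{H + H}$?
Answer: $- \frac{1292}{35} \approx -36.914$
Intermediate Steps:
$B{\left(H \right)} = \frac{80 + H}{2 H}$
$\frac{A{\left(- \frac{80}{y{\left(4,-10 \right)} \frac{1}{\left(-3 - 4\right) 1}} \right)}}{B{\left(95 \right)}} = - \frac{34}{\frac{1}{2} \cdot \frac{1}{95} \left(80 + 95\right)} = - \frac{34}{\frac{1}{2} \cdot \frac{1}{95} \cdot 175} = - \frac{34}{\frac{35}{38}} = \left(-34\right) \frac{38}{35} = - \frac{1292}{35}$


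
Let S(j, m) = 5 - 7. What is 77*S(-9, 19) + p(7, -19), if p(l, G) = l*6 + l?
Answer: -105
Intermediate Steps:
p(l, G) = 7*l (p(l, G) = 6*l + l = 7*l)
S(j, m) = -2
77*S(-9, 19) + p(7, -19) = 77*(-2) + 7*7 = -154 + 49 = -105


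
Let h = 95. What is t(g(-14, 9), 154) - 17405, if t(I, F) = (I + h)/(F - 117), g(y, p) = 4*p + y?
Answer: -643868/37 ≈ -17402.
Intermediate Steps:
g(y, p) = y + 4*p
t(I, F) = (95 + I)/(-117 + F) (t(I, F) = (I + 95)/(F - 117) = (95 + I)/(-117 + F))
t(g(-14, 9), 154) - 17405 = (95 + (-14 + 4*9))/(-117 + 154) - 17405 = (95 + (-14 + 36))/37 - 17405 = (95 + 22)/37 - 17405 = (1/37)*117 - 17405 = 117/37 - 17405 = -643868/37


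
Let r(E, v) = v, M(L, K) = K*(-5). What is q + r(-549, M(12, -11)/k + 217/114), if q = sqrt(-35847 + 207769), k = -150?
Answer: 146/95 + sqrt(171922) ≈ 416.17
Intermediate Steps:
M(L, K) = -5*K
q = sqrt(171922) ≈ 414.63
q + r(-549, M(12, -11)/k + 217/114) = sqrt(171922) + (-5*(-11)/(-150) + 217/114) = sqrt(171922) + (55*(-1/150) + 217*(1/114)) = sqrt(171922) + (-11/30 + 217/114) = sqrt(171922) + 146/95 = 146/95 + sqrt(171922)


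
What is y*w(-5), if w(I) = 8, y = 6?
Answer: 48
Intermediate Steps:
y*w(-5) = 6*8 = 48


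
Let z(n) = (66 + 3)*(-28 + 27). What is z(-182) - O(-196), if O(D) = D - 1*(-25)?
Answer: 102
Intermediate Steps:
O(D) = 25 + D (O(D) = D + 25 = 25 + D)
z(n) = -69 (z(n) = 69*(-1) = -69)
z(-182) - O(-196) = -69 - (25 - 196) = -69 - 1*(-171) = -69 + 171 = 102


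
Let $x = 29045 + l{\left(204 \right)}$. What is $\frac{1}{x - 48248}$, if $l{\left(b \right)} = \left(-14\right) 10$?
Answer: $- \frac{1}{19343} \approx -5.1698 \cdot 10^{-5}$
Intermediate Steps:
$l{\left(b \right)} = -140$
$x = 28905$ ($x = 29045 - 140 = 28905$)
$\frac{1}{x - 48248} = \frac{1}{28905 - 48248} = \frac{1}{-19343} = - \frac{1}{19343}$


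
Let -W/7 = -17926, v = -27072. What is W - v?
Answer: 152554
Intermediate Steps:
W = 125482 (W = -7*(-17926) = 125482)
W - v = 125482 - 1*(-27072) = 125482 + 27072 = 152554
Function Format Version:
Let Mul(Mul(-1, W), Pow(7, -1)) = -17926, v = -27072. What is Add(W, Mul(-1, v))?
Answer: 152554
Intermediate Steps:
W = 125482 (W = Mul(-7, -17926) = 125482)
Add(W, Mul(-1, v)) = Add(125482, Mul(-1, -27072)) = Add(125482, 27072) = 152554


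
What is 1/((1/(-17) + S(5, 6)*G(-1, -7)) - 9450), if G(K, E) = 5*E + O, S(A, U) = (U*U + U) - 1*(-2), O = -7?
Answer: -17/192067 ≈ -8.8511e-5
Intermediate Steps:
S(A, U) = 2 + U + U² (S(A, U) = (U² + U) + 2 = (U + U²) + 2 = 2 + U + U²)
G(K, E) = -7 + 5*E (G(K, E) = 5*E - 7 = -7 + 5*E)
1/((1/(-17) + S(5, 6)*G(-1, -7)) - 9450) = 1/((1/(-17) + (2 + 6 + 6²)*(-7 + 5*(-7))) - 9450) = 1/((-1/17 + (2 + 6 + 36)*(-7 - 35)) - 9450) = 1/((-1/17 + 44*(-42)) - 9450) = 1/((-1/17 - 1848) - 9450) = 1/(-31417/17 - 9450) = 1/(-192067/17) = -17/192067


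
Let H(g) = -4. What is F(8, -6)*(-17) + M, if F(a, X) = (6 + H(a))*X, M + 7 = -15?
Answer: 182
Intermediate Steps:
M = -22 (M = -7 - 15 = -22)
F(a, X) = 2*X (F(a, X) = (6 - 4)*X = 2*X)
F(8, -6)*(-17) + M = (2*(-6))*(-17) - 22 = -12*(-17) - 22 = 204 - 22 = 182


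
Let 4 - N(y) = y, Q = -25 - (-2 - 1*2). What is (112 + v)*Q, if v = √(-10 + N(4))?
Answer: -2352 - 21*I*√10 ≈ -2352.0 - 66.408*I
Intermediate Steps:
Q = -21 (Q = -25 - (-2 - 2) = -25 - 1*(-4) = -25 + 4 = -21)
N(y) = 4 - y
v = I*√10 (v = √(-10 + (4 - 1*4)) = √(-10 + (4 - 4)) = √(-10 + 0) = √(-10) = I*√10 ≈ 3.1623*I)
(112 + v)*Q = (112 + I*√10)*(-21) = -2352 - 21*I*√10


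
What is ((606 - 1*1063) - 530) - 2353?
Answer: -3340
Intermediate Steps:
((606 - 1*1063) - 530) - 2353 = ((606 - 1063) - 530) - 2353 = (-457 - 530) - 2353 = -987 - 2353 = -3340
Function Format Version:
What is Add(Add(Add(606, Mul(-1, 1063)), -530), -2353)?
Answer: -3340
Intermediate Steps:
Add(Add(Add(606, Mul(-1, 1063)), -530), -2353) = Add(Add(Add(606, -1063), -530), -2353) = Add(Add(-457, -530), -2353) = Add(-987, -2353) = -3340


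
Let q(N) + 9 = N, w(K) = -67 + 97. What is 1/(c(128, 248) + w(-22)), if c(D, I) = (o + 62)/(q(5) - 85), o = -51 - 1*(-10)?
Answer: 89/2649 ≈ 0.033598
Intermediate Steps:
w(K) = 30
q(N) = -9 + N
o = -41 (o = -51 + 10 = -41)
c(D, I) = -21/89 (c(D, I) = (-41 + 62)/((-9 + 5) - 85) = 21/(-4 - 85) = 21/(-89) = 21*(-1/89) = -21/89)
1/(c(128, 248) + w(-22)) = 1/(-21/89 + 30) = 1/(2649/89) = 89/2649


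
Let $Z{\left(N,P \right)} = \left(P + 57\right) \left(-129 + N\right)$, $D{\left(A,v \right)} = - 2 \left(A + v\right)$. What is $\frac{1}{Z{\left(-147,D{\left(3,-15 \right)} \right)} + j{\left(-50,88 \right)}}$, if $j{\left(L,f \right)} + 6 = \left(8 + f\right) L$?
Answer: $- \frac{1}{27162} \approx -3.6816 \cdot 10^{-5}$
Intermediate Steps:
$D{\left(A,v \right)} = - 2 A - 2 v$
$j{\left(L,f \right)} = -6 + L \left(8 + f\right)$ ($j{\left(L,f \right)} = -6 + \left(8 + f\right) L = -6 + L \left(8 + f\right)$)
$Z{\left(N,P \right)} = \left(-129 + N\right) \left(57 + P\right)$ ($Z{\left(N,P \right)} = \left(57 + P\right) \left(-129 + N\right) = \left(-129 + N\right) \left(57 + P\right)$)
$\frac{1}{Z{\left(-147,D{\left(3,-15 \right)} \right)} + j{\left(-50,88 \right)}} = \frac{1}{\left(-7353 - 129 \left(\left(-2\right) 3 - -30\right) + 57 \left(-147\right) - 147 \left(\left(-2\right) 3 - -30\right)\right) - 4806} = \frac{1}{\left(-7353 - 129 \left(-6 + 30\right) - 8379 - 147 \left(-6 + 30\right)\right) - 4806} = \frac{1}{\left(-7353 - 3096 - 8379 - 3528\right) - 4806} = \frac{1}{-22356 - 4806} = \frac{1}{-27162} = - \frac{1}{27162}$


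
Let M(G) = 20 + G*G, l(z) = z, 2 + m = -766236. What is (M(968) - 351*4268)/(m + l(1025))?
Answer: 187008/255071 ≈ 0.73316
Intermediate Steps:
m = -766238 (m = -2 - 766236 = -766238)
M(G) = 20 + G²
(M(968) - 351*4268)/(m + l(1025)) = ((20 + 968²) - 351*4268)/(-766238 + 1025) = ((20 + 937024) - 1498068)/(-765213) = (937044 - 1498068)*(-1/765213) = -561024*(-1/765213) = 187008/255071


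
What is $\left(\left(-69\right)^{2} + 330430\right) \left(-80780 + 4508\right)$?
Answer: $-25565687952$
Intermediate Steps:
$\left(\left(-69\right)^{2} + 330430\right) \left(-80780 + 4508\right) = \left(4761 + 330430\right) \left(-76272\right) = 335191 \left(-76272\right) = -25565687952$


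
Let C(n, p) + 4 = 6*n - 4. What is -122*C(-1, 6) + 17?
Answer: 1725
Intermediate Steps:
C(n, p) = -8 + 6*n (C(n, p) = -4 + (6*n - 4) = -4 + (-4 + 6*n) = -8 + 6*n)
-122*C(-1, 6) + 17 = -122*(-8 + 6*(-1)) + 17 = -122*(-8 - 6) + 17 = -122*(-14) + 17 = 1708 + 17 = 1725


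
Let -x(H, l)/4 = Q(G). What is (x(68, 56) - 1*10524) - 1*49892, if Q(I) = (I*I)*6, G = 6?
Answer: -61280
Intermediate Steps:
Q(I) = 6*I² (Q(I) = I²*6 = 6*I²)
x(H, l) = -864 (x(H, l) = -24*6² = -24*36 = -4*216 = -864)
(x(68, 56) - 1*10524) - 1*49892 = (-864 - 1*10524) - 1*49892 = (-864 - 10524) - 49892 = -11388 - 49892 = -61280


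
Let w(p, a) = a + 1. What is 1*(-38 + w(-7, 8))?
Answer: -29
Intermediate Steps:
w(p, a) = 1 + a
1*(-38 + w(-7, 8)) = 1*(-38 + (1 + 8)) = 1*(-38 + 9) = 1*(-29) = -29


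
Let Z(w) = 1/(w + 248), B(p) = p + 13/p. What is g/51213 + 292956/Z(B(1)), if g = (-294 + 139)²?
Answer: 3930826798561/51213 ≈ 7.6754e+7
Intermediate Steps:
g = 24025 (g = (-155)² = 24025)
Z(w) = 1/(248 + w)
g/51213 + 292956/Z(B(1)) = 24025/51213 + 292956/(1/(248 + (1 + 13/1))) = 24025*(1/51213) + 292956/(1/(248 + (1 + 13*1))) = 24025/51213 + 292956/(1/(248 + (1 + 13))) = 24025/51213 + 292956/(1/(248 + 14)) = 24025/51213 + 292956/(1/262) = 24025/51213 + 292956*262 = 24025/51213 + 76754472 = 3930826798561/51213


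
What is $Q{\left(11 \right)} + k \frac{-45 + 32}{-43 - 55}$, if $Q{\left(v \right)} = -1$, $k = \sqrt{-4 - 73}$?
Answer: $-1 + \frac{13 i \sqrt{77}}{98} \approx -1.0 + 1.164 i$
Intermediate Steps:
$k = i \sqrt{77}$ ($k = \sqrt{-77} = i \sqrt{77} \approx 8.775 i$)
$Q{\left(11 \right)} + k \frac{-45 + 32}{-43 - 55} = -1 + i \sqrt{77} \frac{-45 + 32}{-43 - 55} = -1 + i \sqrt{77} \left(- \frac{13}{-98}\right) = -1 + i \sqrt{77} \left(\left(-13\right) \left(- \frac{1}{98}\right)\right) = -1 + i \sqrt{77} \cdot \frac{13}{98} = -1 + \frac{13 i \sqrt{77}}{98}$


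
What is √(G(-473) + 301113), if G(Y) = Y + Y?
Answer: √300167 ≈ 547.88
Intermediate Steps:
G(Y) = 2*Y
√(G(-473) + 301113) = √(2*(-473) + 301113) = √(-946 + 301113) = √300167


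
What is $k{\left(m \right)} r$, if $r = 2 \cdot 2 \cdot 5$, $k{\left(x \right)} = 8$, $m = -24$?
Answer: $160$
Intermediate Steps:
$r = 20$ ($r = 4 \cdot 5 = 20$)
$k{\left(m \right)} r = 8 \cdot 20 = 160$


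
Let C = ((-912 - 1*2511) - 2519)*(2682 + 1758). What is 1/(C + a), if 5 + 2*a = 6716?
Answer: -2/52758249 ≈ -3.7909e-8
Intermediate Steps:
a = 6711/2 (a = -5/2 + (1/2)*6716 = -5/2 + 3358 = 6711/2 ≈ 3355.5)
C = -26382480 (C = ((-912 - 2511) - 2519)*4440 = (-3423 - 2519)*4440 = -5942*4440 = -26382480)
1/(C + a) = 1/(-26382480 + 6711/2) = 1/(-52758249/2) = -2/52758249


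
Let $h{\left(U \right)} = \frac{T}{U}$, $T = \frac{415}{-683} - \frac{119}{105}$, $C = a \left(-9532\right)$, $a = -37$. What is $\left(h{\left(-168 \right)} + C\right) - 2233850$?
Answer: $- \frac{115635273383}{61470} \approx -1.8812 \cdot 10^{6}$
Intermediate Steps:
$C = 352684$ ($C = \left(-37\right) \left(-9532\right) = 352684$)
$T = - \frac{17836}{10245}$ ($T = 415 \left(- \frac{1}{683}\right) - \frac{17}{15} = - \frac{415}{683} - \frac{17}{15} = - \frac{17836}{10245} \approx -1.7409$)
$h{\left(U \right)} = - \frac{17836}{10245 U}$
$\left(h{\left(-168 \right)} + C\right) - 2233850 = \left(- \frac{17836}{10245 \left(-168\right)} + 352684\right) - 2233850 = \left(\left(- \frac{17836}{10245}\right) \left(- \frac{1}{168}\right) + 352684\right) - 2233850 = \left(\frac{637}{61470} + 352684\right) - 2233850 = \frac{21679486117}{61470} - 2233850 = - \frac{115635273383}{61470}$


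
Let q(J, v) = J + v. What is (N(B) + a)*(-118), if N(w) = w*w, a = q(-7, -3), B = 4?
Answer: -708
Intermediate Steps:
a = -10 (a = -7 - 3 = -10)
N(w) = w**2
(N(B) + a)*(-118) = (4**2 - 10)*(-118) = (16 - 10)*(-118) = 6*(-118) = -708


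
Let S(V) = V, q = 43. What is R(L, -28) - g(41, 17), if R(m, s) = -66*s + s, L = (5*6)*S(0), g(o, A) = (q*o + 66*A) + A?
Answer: -1082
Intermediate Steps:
g(o, A) = 43*o + 67*A (g(o, A) = (43*o + 66*A) + A = 43*o + 67*A)
L = 0 (L = (5*6)*0 = 30*0 = 0)
R(m, s) = -65*s
R(L, -28) - g(41, 17) = -65*(-28) - (43*41 + 67*17) = 1820 - (1763 + 1139) = 1820 - 1*2902 = 1820 - 2902 = -1082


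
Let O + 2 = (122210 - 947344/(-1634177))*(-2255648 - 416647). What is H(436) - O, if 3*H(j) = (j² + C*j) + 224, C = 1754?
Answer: 1601083475002536280/4902531 ≈ 3.2658e+11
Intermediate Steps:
O = -533693971419637984/1634177 (O = -2 + (122210 - 947344/(-1634177))*(-2255648 - 416647) = -2 + (122210 - 947344*(-1/1634177))*(-2672295) = -2 + (122210 + 947344/1634177)*(-2672295) = -2 + (199713718514/1634177)*(-2672295) = -2 - 533693971416369630/1634177 = -533693971419637984/1634177 ≈ -3.2658e+11)
H(j) = 224/3 + j²/3 + 1754*j/3 (H(j) = ((j² + 1754*j) + 224)/3 = (224 + j² + 1754*j)/3 = 224/3 + j²/3 + 1754*j/3)
H(436) - O = (224/3 + (⅓)*436² + (1754/3)*436) - 1*(-533693971419637984/1634177) = (224/3 + (⅓)*190096 + 764744/3) + 533693971419637984/1634177 = (224/3 + 190096/3 + 764744/3) + 533693971419637984/1634177 = 955064/3 + 533693971419637984/1634177 = 1601083475002536280/4902531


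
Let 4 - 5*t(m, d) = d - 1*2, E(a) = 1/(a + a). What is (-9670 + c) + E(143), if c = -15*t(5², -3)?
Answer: -2773341/286 ≈ -9697.0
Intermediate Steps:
E(a) = 1/(2*a)
t(m, d) = 6/5 - d/5 (t(m, d) = ⅘ - (d - 1*2)/5 = ⅘ - (d - 2)/5 = ⅘ - (-2 + d)/5 = ⅘ + (⅖ - d/5) = 6/5 - d/5)
c = -27 (c = -15*(6/5 - ⅕*(-3)) = -15*(6/5 + ⅗) = -15*9/5 = -27)
(-9670 + c) + E(143) = (-9670 - 27) + (½)/143 = -9697 + (½)*(1/143) = -9697 + 1/286 = -2773341/286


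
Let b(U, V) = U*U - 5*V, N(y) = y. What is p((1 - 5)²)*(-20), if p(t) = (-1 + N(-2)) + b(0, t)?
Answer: 1660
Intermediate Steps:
b(U, V) = U² - 5*V
p(t) = -3 - 5*t (p(t) = (-1 - 2) + (0² - 5*t) = -3 + (0 - 5*t) = -3 - 5*t)
p((1 - 5)²)*(-20) = (-3 - 5*(1 - 5)²)*(-20) = (-3 - 5*(-4)²)*(-20) = (-3 - 5*16)*(-20) = (-3 - 80)*(-20) = -83*(-20) = 1660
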